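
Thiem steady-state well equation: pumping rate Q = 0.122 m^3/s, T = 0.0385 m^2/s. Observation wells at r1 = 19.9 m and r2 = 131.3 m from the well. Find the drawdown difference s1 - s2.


Thiem equation: s1 - s2 = Q/(2*pi*T) * ln(r2/r1).
ln(r2/r1) = ln(131.3/19.9) = 1.8868.
Q/(2*pi*T) = 0.122 / (2*pi*0.0385) = 0.122 / 0.2419 = 0.5043.
s1 - s2 = 0.5043 * 1.8868 = 0.9516 m.

0.9516


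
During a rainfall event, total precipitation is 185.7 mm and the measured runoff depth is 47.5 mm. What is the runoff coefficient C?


The runoff coefficient C = runoff depth / rainfall depth.
C = 47.5 / 185.7
  = 0.2558.

0.2558


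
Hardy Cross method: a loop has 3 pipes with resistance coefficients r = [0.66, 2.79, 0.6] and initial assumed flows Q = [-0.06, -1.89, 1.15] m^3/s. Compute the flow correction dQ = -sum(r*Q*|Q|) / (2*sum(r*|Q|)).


Numerator terms (r*Q*|Q|): 0.66*-0.06*|-0.06| = -0.0024; 2.79*-1.89*|-1.89| = -9.9662; 0.6*1.15*|1.15| = 0.7935.
Sum of numerator = -9.175.
Denominator terms (r*|Q|): 0.66*|-0.06| = 0.0396; 2.79*|-1.89| = 5.2731; 0.6*|1.15| = 0.69.
2 * sum of denominator = 2 * 6.0027 = 12.0054.
dQ = --9.175 / 12.0054 = 0.7642 m^3/s.

0.7642


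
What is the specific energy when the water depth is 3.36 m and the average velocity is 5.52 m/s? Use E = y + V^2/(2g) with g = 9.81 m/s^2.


Specific energy E = y + V^2/(2g).
Velocity head = V^2/(2g) = 5.52^2 / (2*9.81) = 30.4704 / 19.62 = 1.553 m.
E = 3.36 + 1.553 = 4.913 m.

4.913


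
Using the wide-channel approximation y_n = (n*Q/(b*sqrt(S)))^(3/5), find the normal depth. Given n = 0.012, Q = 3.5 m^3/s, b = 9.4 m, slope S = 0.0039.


We use the wide-channel approximation y_n = (n*Q/(b*sqrt(S)))^(3/5).
sqrt(S) = sqrt(0.0039) = 0.06245.
Numerator: n*Q = 0.012 * 3.5 = 0.042.
Denominator: b*sqrt(S) = 9.4 * 0.06245 = 0.58703.
arg = 0.0715.
y_n = 0.0715^(3/5) = 0.2055 m.

0.2055


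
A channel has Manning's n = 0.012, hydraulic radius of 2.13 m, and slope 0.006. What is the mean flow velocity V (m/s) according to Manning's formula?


Manning's equation gives V = (1/n) * R^(2/3) * S^(1/2).
First, compute R^(2/3) = 2.13^(2/3) = 1.6555.
Next, S^(1/2) = 0.006^(1/2) = 0.07746.
Then 1/n = 1/0.012 = 83.33.
V = 83.33 * 1.6555 * 0.07746 = 10.686 m/s.

10.686


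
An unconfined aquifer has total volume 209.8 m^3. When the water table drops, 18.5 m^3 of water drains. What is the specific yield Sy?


Specific yield Sy = Volume drained / Total volume.
Sy = 18.5 / 209.8
   = 0.0882.

0.0882


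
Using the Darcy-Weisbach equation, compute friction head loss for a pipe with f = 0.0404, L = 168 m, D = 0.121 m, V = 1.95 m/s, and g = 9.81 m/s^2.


Darcy-Weisbach equation: h_f = f * (L/D) * V^2/(2g).
f * L/D = 0.0404 * 168/0.121 = 56.0926.
V^2/(2g) = 1.95^2 / (2*9.81) = 3.8025 / 19.62 = 0.1938 m.
h_f = 56.0926 * 0.1938 = 10.871 m.

10.871


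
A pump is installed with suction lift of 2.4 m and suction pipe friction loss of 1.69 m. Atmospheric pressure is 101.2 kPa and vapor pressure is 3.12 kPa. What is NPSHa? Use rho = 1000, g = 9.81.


NPSHa = p_atm/(rho*g) - z_s - hf_s - p_vap/(rho*g).
p_atm/(rho*g) = 101.2*1000 / (1000*9.81) = 10.316 m.
p_vap/(rho*g) = 3.12*1000 / (1000*9.81) = 0.318 m.
NPSHa = 10.316 - 2.4 - 1.69 - 0.318
      = 5.91 m.

5.91


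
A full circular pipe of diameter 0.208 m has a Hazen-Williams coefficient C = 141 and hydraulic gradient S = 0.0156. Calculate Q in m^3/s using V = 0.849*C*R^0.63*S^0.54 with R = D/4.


For a full circular pipe, R = D/4 = 0.208/4 = 0.052 m.
V = 0.849 * 141 * 0.052^0.63 * 0.0156^0.54
  = 0.849 * 141 * 0.155268 * 0.105752
  = 1.9656 m/s.
Pipe area A = pi*D^2/4 = pi*0.208^2/4 = 0.034 m^2.
Q = A * V = 0.034 * 1.9656 = 0.0668 m^3/s.

0.0668


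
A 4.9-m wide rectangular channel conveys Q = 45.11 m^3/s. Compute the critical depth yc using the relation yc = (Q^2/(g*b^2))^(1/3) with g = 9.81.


Using yc = (Q^2 / (g * b^2))^(1/3):
Q^2 = 45.11^2 = 2034.91.
g * b^2 = 9.81 * 4.9^2 = 9.81 * 24.01 = 235.54.
Q^2 / (g*b^2) = 2034.91 / 235.54 = 8.6393.
yc = 8.6393^(1/3) = 2.0519 m.

2.0519


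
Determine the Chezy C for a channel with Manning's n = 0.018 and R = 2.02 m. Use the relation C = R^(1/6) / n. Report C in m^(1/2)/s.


The Chezy coefficient relates to Manning's n through C = R^(1/6) / n.
R^(1/6) = 2.02^(1/6) = 1.124325.
C = 1.124325 / 0.018 = 62.46 m^(1/2)/s.

62.46


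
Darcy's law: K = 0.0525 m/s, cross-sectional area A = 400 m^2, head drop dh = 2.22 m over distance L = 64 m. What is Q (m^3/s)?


Darcy's law: Q = K * A * i, where i = dh/L.
Hydraulic gradient i = 2.22 / 64 = 0.034688.
Q = 0.0525 * 400 * 0.034688
  = 0.7284 m^3/s.

0.7284


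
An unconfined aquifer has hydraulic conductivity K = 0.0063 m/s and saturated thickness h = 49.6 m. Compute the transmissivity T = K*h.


Transmissivity is defined as T = K * h.
T = 0.0063 * 49.6
  = 0.3125 m^2/s.

0.3125


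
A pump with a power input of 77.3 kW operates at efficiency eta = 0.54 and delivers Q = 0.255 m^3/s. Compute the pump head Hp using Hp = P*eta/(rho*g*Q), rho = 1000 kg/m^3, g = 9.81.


Pump head formula: Hp = P * eta / (rho * g * Q).
Numerator: P * eta = 77.3 * 1000 * 0.54 = 41742.0 W.
Denominator: rho * g * Q = 1000 * 9.81 * 0.255 = 2501.55.
Hp = 41742.0 / 2501.55 = 16.69 m.

16.69


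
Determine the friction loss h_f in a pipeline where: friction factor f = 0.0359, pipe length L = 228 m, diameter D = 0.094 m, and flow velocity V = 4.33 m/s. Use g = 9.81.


Darcy-Weisbach equation: h_f = f * (L/D) * V^2/(2g).
f * L/D = 0.0359 * 228/0.094 = 87.0766.
V^2/(2g) = 4.33^2 / (2*9.81) = 18.7489 / 19.62 = 0.9556 m.
h_f = 87.0766 * 0.9556 = 83.211 m.

83.211


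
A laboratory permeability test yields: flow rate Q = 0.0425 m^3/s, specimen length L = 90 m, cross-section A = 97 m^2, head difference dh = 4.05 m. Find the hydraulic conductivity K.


From K = Q*L / (A*dh):
Numerator: Q*L = 0.0425 * 90 = 3.825.
Denominator: A*dh = 97 * 4.05 = 392.85.
K = 3.825 / 392.85 = 0.009737 m/s.

0.009737


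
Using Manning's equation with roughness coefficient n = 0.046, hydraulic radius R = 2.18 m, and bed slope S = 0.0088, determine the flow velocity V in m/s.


Manning's equation gives V = (1/n) * R^(2/3) * S^(1/2).
First, compute R^(2/3) = 2.18^(2/3) = 1.6813.
Next, S^(1/2) = 0.0088^(1/2) = 0.093808.
Then 1/n = 1/0.046 = 21.74.
V = 21.74 * 1.6813 * 0.093808 = 3.4286 m/s.

3.4286


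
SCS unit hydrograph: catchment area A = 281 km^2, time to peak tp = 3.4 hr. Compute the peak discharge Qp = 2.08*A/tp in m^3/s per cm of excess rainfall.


SCS formula: Qp = 2.08 * A / tp.
Qp = 2.08 * 281 / 3.4
   = 584.48 / 3.4
   = 171.91 m^3/s per cm.

171.91


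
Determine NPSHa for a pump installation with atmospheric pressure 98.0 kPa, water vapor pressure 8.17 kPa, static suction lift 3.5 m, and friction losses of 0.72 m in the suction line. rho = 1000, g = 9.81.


NPSHa = p_atm/(rho*g) - z_s - hf_s - p_vap/(rho*g).
p_atm/(rho*g) = 98.0*1000 / (1000*9.81) = 9.99 m.
p_vap/(rho*g) = 8.17*1000 / (1000*9.81) = 0.833 m.
NPSHa = 9.99 - 3.5 - 0.72 - 0.833
      = 4.94 m.

4.94


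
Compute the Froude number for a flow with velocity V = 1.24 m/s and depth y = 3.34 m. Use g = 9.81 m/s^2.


The Froude number is defined as Fr = V / sqrt(g*y).
g*y = 9.81 * 3.34 = 32.7654.
sqrt(g*y) = sqrt(32.7654) = 5.7241.
Fr = 1.24 / 5.7241 = 0.2166.

0.2166


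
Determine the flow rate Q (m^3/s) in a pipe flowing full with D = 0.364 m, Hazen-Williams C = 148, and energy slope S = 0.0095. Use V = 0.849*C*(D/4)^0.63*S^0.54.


For a full circular pipe, R = D/4 = 0.364/4 = 0.091 m.
V = 0.849 * 148 * 0.091^0.63 * 0.0095^0.54
  = 0.849 * 148 * 0.2209 * 0.080904
  = 2.2456 m/s.
Pipe area A = pi*D^2/4 = pi*0.364^2/4 = 0.1041 m^2.
Q = A * V = 0.1041 * 2.2456 = 0.2337 m^3/s.

0.2337


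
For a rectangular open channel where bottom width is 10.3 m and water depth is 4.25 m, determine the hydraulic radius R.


For a rectangular section:
Flow area A = b * y = 10.3 * 4.25 = 43.78 m^2.
Wetted perimeter P = b + 2y = 10.3 + 2*4.25 = 18.8 m.
Hydraulic radius R = A/P = 43.78 / 18.8 = 2.3285 m.

2.3285


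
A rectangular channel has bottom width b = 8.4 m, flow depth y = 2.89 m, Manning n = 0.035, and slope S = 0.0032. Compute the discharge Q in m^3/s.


For a rectangular channel, the cross-sectional area A = b * y = 8.4 * 2.89 = 24.28 m^2.
The wetted perimeter P = b + 2y = 8.4 + 2*2.89 = 14.18 m.
Hydraulic radius R = A/P = 24.28/14.18 = 1.712 m.
Velocity V = (1/n)*R^(2/3)*S^(1/2) = (1/0.035)*1.712^(2/3)*0.0032^(1/2) = 2.313 m/s.
Discharge Q = A * V = 24.28 * 2.313 = 56.15 m^3/s.

56.15


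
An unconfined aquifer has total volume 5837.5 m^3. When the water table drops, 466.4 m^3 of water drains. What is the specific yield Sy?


Specific yield Sy = Volume drained / Total volume.
Sy = 466.4 / 5837.5
   = 0.0799.

0.0799


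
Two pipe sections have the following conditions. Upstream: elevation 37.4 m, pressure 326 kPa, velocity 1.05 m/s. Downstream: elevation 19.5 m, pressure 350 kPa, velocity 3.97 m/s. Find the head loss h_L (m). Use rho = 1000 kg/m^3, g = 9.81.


Total head at each section: H = z + p/(rho*g) + V^2/(2g).
H1 = 37.4 + 326*1000/(1000*9.81) + 1.05^2/(2*9.81)
   = 37.4 + 33.231 + 0.0562
   = 70.688 m.
H2 = 19.5 + 350*1000/(1000*9.81) + 3.97^2/(2*9.81)
   = 19.5 + 35.678 + 0.8033
   = 55.981 m.
h_L = H1 - H2 = 70.688 - 55.981 = 14.706 m.

14.706


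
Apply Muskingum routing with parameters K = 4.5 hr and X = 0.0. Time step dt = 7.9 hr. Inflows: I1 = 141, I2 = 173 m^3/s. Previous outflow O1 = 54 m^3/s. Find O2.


Muskingum coefficients:
denom = 2*K*(1-X) + dt = 2*4.5*(1-0.0) + 7.9 = 16.9.
C0 = (dt - 2*K*X)/denom = (7.9 - 2*4.5*0.0)/16.9 = 0.4675.
C1 = (dt + 2*K*X)/denom = (7.9 + 2*4.5*0.0)/16.9 = 0.4675.
C2 = (2*K*(1-X) - dt)/denom = 0.0651.
O2 = C0*I2 + C1*I1 + C2*O1
   = 0.4675*173 + 0.4675*141 + 0.0651*54
   = 150.3 m^3/s.

150.3


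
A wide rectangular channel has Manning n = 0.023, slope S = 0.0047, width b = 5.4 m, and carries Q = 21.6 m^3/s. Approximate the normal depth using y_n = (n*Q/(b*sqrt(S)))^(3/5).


We use the wide-channel approximation y_n = (n*Q/(b*sqrt(S)))^(3/5).
sqrt(S) = sqrt(0.0047) = 0.068557.
Numerator: n*Q = 0.023 * 21.6 = 0.4968.
Denominator: b*sqrt(S) = 5.4 * 0.068557 = 0.370208.
arg = 1.342.
y_n = 1.342^(3/5) = 1.193 m.

1.193


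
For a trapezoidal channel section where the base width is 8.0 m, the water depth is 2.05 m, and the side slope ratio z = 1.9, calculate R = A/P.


For a trapezoidal section with side slope z:
A = (b + z*y)*y = (8.0 + 1.9*2.05)*2.05 = 24.385 m^2.
P = b + 2*y*sqrt(1 + z^2) = 8.0 + 2*2.05*sqrt(1 + 1.9^2) = 16.803 m.
R = A/P = 24.385 / 16.803 = 1.4512 m.

1.4512


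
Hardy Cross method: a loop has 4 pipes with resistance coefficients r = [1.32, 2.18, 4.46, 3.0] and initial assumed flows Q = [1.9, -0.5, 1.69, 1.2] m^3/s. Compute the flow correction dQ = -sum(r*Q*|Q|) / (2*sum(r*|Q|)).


Numerator terms (r*Q*|Q|): 1.32*1.9*|1.9| = 4.7652; 2.18*-0.5*|-0.5| = -0.545; 4.46*1.69*|1.69| = 12.7382; 3.0*1.2*|1.2| = 4.32.
Sum of numerator = 21.2784.
Denominator terms (r*|Q|): 1.32*|1.9| = 2.508; 2.18*|-0.5| = 1.09; 4.46*|1.69| = 7.5374; 3.0*|1.2| = 3.6.
2 * sum of denominator = 2 * 14.7354 = 29.4708.
dQ = -21.2784 / 29.4708 = -0.722 m^3/s.

-0.722


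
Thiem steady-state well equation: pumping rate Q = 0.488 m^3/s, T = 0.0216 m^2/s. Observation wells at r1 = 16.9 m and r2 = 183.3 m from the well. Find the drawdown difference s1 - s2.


Thiem equation: s1 - s2 = Q/(2*pi*T) * ln(r2/r1).
ln(r2/r1) = ln(183.3/16.9) = 2.3838.
Q/(2*pi*T) = 0.488 / (2*pi*0.0216) = 0.488 / 0.1357 = 3.5957.
s1 - s2 = 3.5957 * 2.3838 = 8.5715 m.

8.5715


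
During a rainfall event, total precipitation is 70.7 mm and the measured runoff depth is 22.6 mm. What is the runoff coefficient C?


The runoff coefficient C = runoff depth / rainfall depth.
C = 22.6 / 70.7
  = 0.3197.

0.3197


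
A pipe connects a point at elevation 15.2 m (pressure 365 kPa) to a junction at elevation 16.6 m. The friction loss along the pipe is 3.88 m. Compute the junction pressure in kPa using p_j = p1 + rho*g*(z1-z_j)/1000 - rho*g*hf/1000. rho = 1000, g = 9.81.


Junction pressure: p_j = p1 + rho*g*(z1 - z_j)/1000 - rho*g*hf/1000.
Elevation term = 1000*9.81*(15.2 - 16.6)/1000 = -13.734 kPa.
Friction term = 1000*9.81*3.88/1000 = 38.063 kPa.
p_j = 365 + -13.734 - 38.063 = 313.2 kPa.

313.2


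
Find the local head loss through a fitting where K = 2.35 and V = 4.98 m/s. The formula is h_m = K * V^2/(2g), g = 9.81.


Minor loss formula: h_m = K * V^2/(2g).
V^2 = 4.98^2 = 24.8004.
V^2/(2g) = 24.8004 / 19.62 = 1.264 m.
h_m = 2.35 * 1.264 = 2.9705 m.

2.9705


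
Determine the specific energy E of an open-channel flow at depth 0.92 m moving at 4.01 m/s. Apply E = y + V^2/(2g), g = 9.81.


Specific energy E = y + V^2/(2g).
Velocity head = V^2/(2g) = 4.01^2 / (2*9.81) = 16.0801 / 19.62 = 0.8196 m.
E = 0.92 + 0.8196 = 1.7396 m.

1.7396


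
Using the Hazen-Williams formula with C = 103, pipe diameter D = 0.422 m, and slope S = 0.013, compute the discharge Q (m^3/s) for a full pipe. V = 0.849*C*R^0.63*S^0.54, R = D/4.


For a full circular pipe, R = D/4 = 0.422/4 = 0.1055 m.
V = 0.849 * 103 * 0.1055^0.63 * 0.013^0.54
  = 0.849 * 103 * 0.242465 * 0.095836
  = 2.032 m/s.
Pipe area A = pi*D^2/4 = pi*0.422^2/4 = 0.1399 m^2.
Q = A * V = 0.1399 * 2.032 = 0.2842 m^3/s.

0.2842


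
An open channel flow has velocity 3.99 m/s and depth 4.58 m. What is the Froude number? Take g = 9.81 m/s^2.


The Froude number is defined as Fr = V / sqrt(g*y).
g*y = 9.81 * 4.58 = 44.9298.
sqrt(g*y) = sqrt(44.9298) = 6.703.
Fr = 3.99 / 6.703 = 0.5953.

0.5953


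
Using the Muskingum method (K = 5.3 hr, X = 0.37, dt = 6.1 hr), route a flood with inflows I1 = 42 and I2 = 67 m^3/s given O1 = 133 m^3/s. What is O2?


Muskingum coefficients:
denom = 2*K*(1-X) + dt = 2*5.3*(1-0.37) + 6.1 = 12.778.
C0 = (dt - 2*K*X)/denom = (6.1 - 2*5.3*0.37)/12.778 = 0.1704.
C1 = (dt + 2*K*X)/denom = (6.1 + 2*5.3*0.37)/12.778 = 0.7843.
C2 = (2*K*(1-X) - dt)/denom = 0.0452.
O2 = C0*I2 + C1*I1 + C2*O1
   = 0.1704*67 + 0.7843*42 + 0.0452*133
   = 50.38 m^3/s.

50.38


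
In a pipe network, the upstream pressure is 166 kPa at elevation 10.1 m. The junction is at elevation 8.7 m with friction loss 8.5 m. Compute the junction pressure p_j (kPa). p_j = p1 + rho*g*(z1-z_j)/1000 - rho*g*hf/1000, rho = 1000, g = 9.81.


Junction pressure: p_j = p1 + rho*g*(z1 - z_j)/1000 - rho*g*hf/1000.
Elevation term = 1000*9.81*(10.1 - 8.7)/1000 = 13.734 kPa.
Friction term = 1000*9.81*8.5/1000 = 83.385 kPa.
p_j = 166 + 13.734 - 83.385 = 96.35 kPa.

96.35


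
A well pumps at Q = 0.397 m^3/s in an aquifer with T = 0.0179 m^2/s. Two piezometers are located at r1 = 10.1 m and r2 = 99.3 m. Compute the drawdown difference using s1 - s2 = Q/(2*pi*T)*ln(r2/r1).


Thiem equation: s1 - s2 = Q/(2*pi*T) * ln(r2/r1).
ln(r2/r1) = ln(99.3/10.1) = 2.2856.
Q/(2*pi*T) = 0.397 / (2*pi*0.0179) = 0.397 / 0.1125 = 3.5299.
s1 - s2 = 3.5299 * 2.2856 = 8.0679 m.

8.0679


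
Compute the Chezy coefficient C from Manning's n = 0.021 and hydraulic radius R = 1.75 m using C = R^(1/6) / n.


The Chezy coefficient relates to Manning's n through C = R^(1/6) / n.
R^(1/6) = 1.75^(1/6) = 1.097757.
C = 1.097757 / 0.021 = 52.27 m^(1/2)/s.

52.27


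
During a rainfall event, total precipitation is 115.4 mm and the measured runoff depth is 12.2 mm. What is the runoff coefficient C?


The runoff coefficient C = runoff depth / rainfall depth.
C = 12.2 / 115.4
  = 0.1057.

0.1057


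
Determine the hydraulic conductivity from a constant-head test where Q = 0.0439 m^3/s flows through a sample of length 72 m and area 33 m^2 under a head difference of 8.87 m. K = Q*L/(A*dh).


From K = Q*L / (A*dh):
Numerator: Q*L = 0.0439 * 72 = 3.1608.
Denominator: A*dh = 33 * 8.87 = 292.71.
K = 3.1608 / 292.71 = 0.010798 m/s.

0.010798


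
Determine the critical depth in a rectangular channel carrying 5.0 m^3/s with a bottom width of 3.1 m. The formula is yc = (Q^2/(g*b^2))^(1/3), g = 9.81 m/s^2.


Using yc = (Q^2 / (g * b^2))^(1/3):
Q^2 = 5.0^2 = 25.0.
g * b^2 = 9.81 * 3.1^2 = 9.81 * 9.61 = 94.27.
Q^2 / (g*b^2) = 25.0 / 94.27 = 0.2652.
yc = 0.2652^(1/3) = 0.6425 m.

0.6425


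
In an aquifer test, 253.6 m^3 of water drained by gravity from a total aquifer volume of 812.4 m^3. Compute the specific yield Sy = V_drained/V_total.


Specific yield Sy = Volume drained / Total volume.
Sy = 253.6 / 812.4
   = 0.3122.

0.3122


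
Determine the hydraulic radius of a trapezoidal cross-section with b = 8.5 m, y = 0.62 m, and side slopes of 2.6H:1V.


For a trapezoidal section with side slope z:
A = (b + z*y)*y = (8.5 + 2.6*0.62)*0.62 = 6.269 m^2.
P = b + 2*y*sqrt(1 + z^2) = 8.5 + 2*0.62*sqrt(1 + 2.6^2) = 11.954 m.
R = A/P = 6.269 / 11.954 = 0.5245 m.

0.5245


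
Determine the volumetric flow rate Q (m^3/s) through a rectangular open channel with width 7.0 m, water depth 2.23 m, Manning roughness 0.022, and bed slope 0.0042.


For a rectangular channel, the cross-sectional area A = b * y = 7.0 * 2.23 = 15.61 m^2.
The wetted perimeter P = b + 2y = 7.0 + 2*2.23 = 11.46 m.
Hydraulic radius R = A/P = 15.61/11.46 = 1.3621 m.
Velocity V = (1/n)*R^(2/3)*S^(1/2) = (1/0.022)*1.3621^(2/3)*0.0042^(1/2) = 3.6198 m/s.
Discharge Q = A * V = 15.61 * 3.6198 = 56.505 m^3/s.

56.505


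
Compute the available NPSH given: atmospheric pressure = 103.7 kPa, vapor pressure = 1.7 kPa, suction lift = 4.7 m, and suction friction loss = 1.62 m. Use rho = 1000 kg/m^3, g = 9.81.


NPSHa = p_atm/(rho*g) - z_s - hf_s - p_vap/(rho*g).
p_atm/(rho*g) = 103.7*1000 / (1000*9.81) = 10.571 m.
p_vap/(rho*g) = 1.7*1000 / (1000*9.81) = 0.173 m.
NPSHa = 10.571 - 4.7 - 1.62 - 0.173
      = 4.08 m.

4.08


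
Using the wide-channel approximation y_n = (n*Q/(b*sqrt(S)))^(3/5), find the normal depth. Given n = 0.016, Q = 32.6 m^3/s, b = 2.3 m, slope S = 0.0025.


We use the wide-channel approximation y_n = (n*Q/(b*sqrt(S)))^(3/5).
sqrt(S) = sqrt(0.0025) = 0.05.
Numerator: n*Q = 0.016 * 32.6 = 0.5216.
Denominator: b*sqrt(S) = 2.3 * 0.05 = 0.115.
arg = 4.5357.
y_n = 4.5357^(3/5) = 2.4773 m.

2.4773


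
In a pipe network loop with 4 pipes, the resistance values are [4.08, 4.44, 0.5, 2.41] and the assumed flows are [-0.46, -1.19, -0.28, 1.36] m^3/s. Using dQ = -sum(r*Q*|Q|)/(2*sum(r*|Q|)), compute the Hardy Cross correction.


Numerator terms (r*Q*|Q|): 4.08*-0.46*|-0.46| = -0.8633; 4.44*-1.19*|-1.19| = -6.2875; 0.5*-0.28*|-0.28| = -0.0392; 2.41*1.36*|1.36| = 4.4575.
Sum of numerator = -2.7325.
Denominator terms (r*|Q|): 4.08*|-0.46| = 1.8768; 4.44*|-1.19| = 5.2836; 0.5*|-0.28| = 0.14; 2.41*|1.36| = 3.2776.
2 * sum of denominator = 2 * 10.578 = 21.156.
dQ = --2.7325 / 21.156 = 0.1292 m^3/s.

0.1292


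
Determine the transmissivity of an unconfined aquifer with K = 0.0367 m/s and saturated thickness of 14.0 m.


Transmissivity is defined as T = K * h.
T = 0.0367 * 14.0
  = 0.5138 m^2/s.

0.5138


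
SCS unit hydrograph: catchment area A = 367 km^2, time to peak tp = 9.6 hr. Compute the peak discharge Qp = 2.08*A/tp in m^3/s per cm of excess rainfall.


SCS formula: Qp = 2.08 * A / tp.
Qp = 2.08 * 367 / 9.6
   = 763.36 / 9.6
   = 79.52 m^3/s per cm.

79.52


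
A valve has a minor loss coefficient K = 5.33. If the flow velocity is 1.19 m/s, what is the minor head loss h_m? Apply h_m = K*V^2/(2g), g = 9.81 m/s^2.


Minor loss formula: h_m = K * V^2/(2g).
V^2 = 1.19^2 = 1.4161.
V^2/(2g) = 1.4161 / 19.62 = 0.0722 m.
h_m = 5.33 * 0.0722 = 0.3847 m.

0.3847


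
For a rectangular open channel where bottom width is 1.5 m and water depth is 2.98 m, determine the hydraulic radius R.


For a rectangular section:
Flow area A = b * y = 1.5 * 2.98 = 4.47 m^2.
Wetted perimeter P = b + 2y = 1.5 + 2*2.98 = 7.46 m.
Hydraulic radius R = A/P = 4.47 / 7.46 = 0.5992 m.

0.5992


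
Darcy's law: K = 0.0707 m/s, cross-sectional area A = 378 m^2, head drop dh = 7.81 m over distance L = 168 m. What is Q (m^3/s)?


Darcy's law: Q = K * A * i, where i = dh/L.
Hydraulic gradient i = 7.81 / 168 = 0.046488.
Q = 0.0707 * 378 * 0.046488
  = 1.2424 m^3/s.

1.2424


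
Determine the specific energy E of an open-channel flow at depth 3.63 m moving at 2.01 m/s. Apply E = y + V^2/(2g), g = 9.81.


Specific energy E = y + V^2/(2g).
Velocity head = V^2/(2g) = 2.01^2 / (2*9.81) = 4.0401 / 19.62 = 0.2059 m.
E = 3.63 + 0.2059 = 3.8359 m.

3.8359


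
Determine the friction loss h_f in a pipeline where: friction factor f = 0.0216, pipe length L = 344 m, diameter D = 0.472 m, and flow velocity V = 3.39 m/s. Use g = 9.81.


Darcy-Weisbach equation: h_f = f * (L/D) * V^2/(2g).
f * L/D = 0.0216 * 344/0.472 = 15.7424.
V^2/(2g) = 3.39^2 / (2*9.81) = 11.4921 / 19.62 = 0.5857 m.
h_f = 15.7424 * 0.5857 = 9.221 m.

9.221


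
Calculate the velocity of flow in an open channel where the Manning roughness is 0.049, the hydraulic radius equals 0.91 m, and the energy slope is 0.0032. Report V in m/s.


Manning's equation gives V = (1/n) * R^(2/3) * S^(1/2).
First, compute R^(2/3) = 0.91^(2/3) = 0.9391.
Next, S^(1/2) = 0.0032^(1/2) = 0.056569.
Then 1/n = 1/0.049 = 20.41.
V = 20.41 * 0.9391 * 0.056569 = 1.0841 m/s.

1.0841


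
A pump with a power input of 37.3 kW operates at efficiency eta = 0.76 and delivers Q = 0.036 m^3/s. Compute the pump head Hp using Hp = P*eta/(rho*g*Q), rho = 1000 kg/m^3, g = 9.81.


Pump head formula: Hp = P * eta / (rho * g * Q).
Numerator: P * eta = 37.3 * 1000 * 0.76 = 28348.0 W.
Denominator: rho * g * Q = 1000 * 9.81 * 0.036 = 353.16.
Hp = 28348.0 / 353.16 = 80.27 m.

80.27


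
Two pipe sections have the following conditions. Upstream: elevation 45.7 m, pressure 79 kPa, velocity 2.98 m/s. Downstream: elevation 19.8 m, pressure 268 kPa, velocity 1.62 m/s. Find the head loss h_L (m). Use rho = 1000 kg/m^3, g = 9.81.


Total head at each section: H = z + p/(rho*g) + V^2/(2g).
H1 = 45.7 + 79*1000/(1000*9.81) + 2.98^2/(2*9.81)
   = 45.7 + 8.053 + 0.4526
   = 54.206 m.
H2 = 19.8 + 268*1000/(1000*9.81) + 1.62^2/(2*9.81)
   = 19.8 + 27.319 + 0.1338
   = 47.253 m.
h_L = H1 - H2 = 54.206 - 47.253 = 6.953 m.

6.953


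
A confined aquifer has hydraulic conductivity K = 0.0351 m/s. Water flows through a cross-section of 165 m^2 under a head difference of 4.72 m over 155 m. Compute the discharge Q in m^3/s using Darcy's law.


Darcy's law: Q = K * A * i, where i = dh/L.
Hydraulic gradient i = 4.72 / 155 = 0.030452.
Q = 0.0351 * 165 * 0.030452
  = 0.1764 m^3/s.

0.1764


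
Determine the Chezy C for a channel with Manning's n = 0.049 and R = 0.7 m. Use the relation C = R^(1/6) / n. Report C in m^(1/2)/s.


The Chezy coefficient relates to Manning's n through C = R^(1/6) / n.
R^(1/6) = 0.7^(1/6) = 0.942287.
C = 0.942287 / 0.049 = 19.23 m^(1/2)/s.

19.23


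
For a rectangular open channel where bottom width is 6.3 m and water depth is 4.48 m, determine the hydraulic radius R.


For a rectangular section:
Flow area A = b * y = 6.3 * 4.48 = 28.22 m^2.
Wetted perimeter P = b + 2y = 6.3 + 2*4.48 = 15.26 m.
Hydraulic radius R = A/P = 28.22 / 15.26 = 1.8495 m.

1.8495


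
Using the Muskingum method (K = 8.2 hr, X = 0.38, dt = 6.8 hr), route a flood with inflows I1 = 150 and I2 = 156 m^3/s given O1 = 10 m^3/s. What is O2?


Muskingum coefficients:
denom = 2*K*(1-X) + dt = 2*8.2*(1-0.38) + 6.8 = 16.968.
C0 = (dt - 2*K*X)/denom = (6.8 - 2*8.2*0.38)/16.968 = 0.0335.
C1 = (dt + 2*K*X)/denom = (6.8 + 2*8.2*0.38)/16.968 = 0.768.
C2 = (2*K*(1-X) - dt)/denom = 0.1985.
O2 = C0*I2 + C1*I1 + C2*O1
   = 0.0335*156 + 0.768*150 + 0.1985*10
   = 122.41 m^3/s.

122.41


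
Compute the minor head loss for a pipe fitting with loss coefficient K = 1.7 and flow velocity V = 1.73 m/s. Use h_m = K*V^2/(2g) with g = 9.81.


Minor loss formula: h_m = K * V^2/(2g).
V^2 = 1.73^2 = 2.9929.
V^2/(2g) = 2.9929 / 19.62 = 0.1525 m.
h_m = 1.7 * 0.1525 = 0.2593 m.

0.2593


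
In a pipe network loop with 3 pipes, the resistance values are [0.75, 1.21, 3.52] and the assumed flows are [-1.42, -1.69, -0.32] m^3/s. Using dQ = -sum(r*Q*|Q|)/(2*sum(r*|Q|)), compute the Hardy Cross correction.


Numerator terms (r*Q*|Q|): 0.75*-1.42*|-1.42| = -1.5123; 1.21*-1.69*|-1.69| = -3.4559; 3.52*-0.32*|-0.32| = -0.3604.
Sum of numerator = -5.3286.
Denominator terms (r*|Q|): 0.75*|-1.42| = 1.065; 1.21*|-1.69| = 2.0449; 3.52*|-0.32| = 1.1264.
2 * sum of denominator = 2 * 4.2363 = 8.4726.
dQ = --5.3286 / 8.4726 = 0.6289 m^3/s.

0.6289


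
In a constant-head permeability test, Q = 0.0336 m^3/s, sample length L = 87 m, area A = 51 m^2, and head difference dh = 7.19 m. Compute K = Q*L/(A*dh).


From K = Q*L / (A*dh):
Numerator: Q*L = 0.0336 * 87 = 2.9232.
Denominator: A*dh = 51 * 7.19 = 366.69.
K = 2.9232 / 366.69 = 0.007972 m/s.

0.007972


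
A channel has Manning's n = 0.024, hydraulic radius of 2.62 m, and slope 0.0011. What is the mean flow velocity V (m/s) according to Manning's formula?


Manning's equation gives V = (1/n) * R^(2/3) * S^(1/2).
First, compute R^(2/3) = 2.62^(2/3) = 1.9005.
Next, S^(1/2) = 0.0011^(1/2) = 0.033166.
Then 1/n = 1/0.024 = 41.67.
V = 41.67 * 1.9005 * 0.033166 = 2.6264 m/s.

2.6264


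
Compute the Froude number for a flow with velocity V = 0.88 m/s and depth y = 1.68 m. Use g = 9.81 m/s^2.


The Froude number is defined as Fr = V / sqrt(g*y).
g*y = 9.81 * 1.68 = 16.4808.
sqrt(g*y) = sqrt(16.4808) = 4.0597.
Fr = 0.88 / 4.0597 = 0.2168.

0.2168


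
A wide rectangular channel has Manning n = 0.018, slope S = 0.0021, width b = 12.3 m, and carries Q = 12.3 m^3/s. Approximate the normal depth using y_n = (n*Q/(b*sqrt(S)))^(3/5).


We use the wide-channel approximation y_n = (n*Q/(b*sqrt(S)))^(3/5).
sqrt(S) = sqrt(0.0021) = 0.045826.
Numerator: n*Q = 0.018 * 12.3 = 0.2214.
Denominator: b*sqrt(S) = 12.3 * 0.045826 = 0.56366.
arg = 0.3928.
y_n = 0.3928^(3/5) = 0.5708 m.

0.5708


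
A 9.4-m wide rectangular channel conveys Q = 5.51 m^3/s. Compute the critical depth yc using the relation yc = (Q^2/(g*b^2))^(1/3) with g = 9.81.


Using yc = (Q^2 / (g * b^2))^(1/3):
Q^2 = 5.51^2 = 30.36.
g * b^2 = 9.81 * 9.4^2 = 9.81 * 88.36 = 866.81.
Q^2 / (g*b^2) = 30.36 / 866.81 = 0.035.
yc = 0.035^(1/3) = 0.3272 m.

0.3272


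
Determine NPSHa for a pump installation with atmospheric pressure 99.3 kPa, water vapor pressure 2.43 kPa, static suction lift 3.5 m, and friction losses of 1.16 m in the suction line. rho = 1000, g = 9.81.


NPSHa = p_atm/(rho*g) - z_s - hf_s - p_vap/(rho*g).
p_atm/(rho*g) = 99.3*1000 / (1000*9.81) = 10.122 m.
p_vap/(rho*g) = 2.43*1000 / (1000*9.81) = 0.248 m.
NPSHa = 10.122 - 3.5 - 1.16 - 0.248
      = 5.21 m.

5.21


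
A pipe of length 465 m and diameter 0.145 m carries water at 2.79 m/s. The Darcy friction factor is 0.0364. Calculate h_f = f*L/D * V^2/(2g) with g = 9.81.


Darcy-Weisbach equation: h_f = f * (L/D) * V^2/(2g).
f * L/D = 0.0364 * 465/0.145 = 116.731.
V^2/(2g) = 2.79^2 / (2*9.81) = 7.7841 / 19.62 = 0.3967 m.
h_f = 116.731 * 0.3967 = 46.312 m.

46.312


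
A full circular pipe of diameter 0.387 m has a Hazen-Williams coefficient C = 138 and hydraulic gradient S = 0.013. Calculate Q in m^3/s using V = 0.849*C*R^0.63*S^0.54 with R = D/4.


For a full circular pipe, R = D/4 = 0.387/4 = 0.0968 m.
V = 0.849 * 138 * 0.0968^0.63 * 0.013^0.54
  = 0.849 * 138 * 0.229594 * 0.095836
  = 2.578 m/s.
Pipe area A = pi*D^2/4 = pi*0.387^2/4 = 0.1176 m^2.
Q = A * V = 0.1176 * 2.578 = 0.3032 m^3/s.

0.3032


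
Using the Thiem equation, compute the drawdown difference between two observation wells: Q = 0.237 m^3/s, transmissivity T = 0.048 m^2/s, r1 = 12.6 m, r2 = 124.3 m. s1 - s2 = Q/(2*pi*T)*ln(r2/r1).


Thiem equation: s1 - s2 = Q/(2*pi*T) * ln(r2/r1).
ln(r2/r1) = ln(124.3/12.6) = 2.289.
Q/(2*pi*T) = 0.237 / (2*pi*0.048) = 0.237 / 0.3016 = 0.7858.
s1 - s2 = 0.7858 * 2.289 = 1.7988 m.

1.7988


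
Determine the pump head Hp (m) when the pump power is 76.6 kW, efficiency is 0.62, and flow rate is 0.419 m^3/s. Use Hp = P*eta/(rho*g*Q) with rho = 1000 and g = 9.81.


Pump head formula: Hp = P * eta / (rho * g * Q).
Numerator: P * eta = 76.6 * 1000 * 0.62 = 47492.0 W.
Denominator: rho * g * Q = 1000 * 9.81 * 0.419 = 4110.39.
Hp = 47492.0 / 4110.39 = 11.55 m.

11.55


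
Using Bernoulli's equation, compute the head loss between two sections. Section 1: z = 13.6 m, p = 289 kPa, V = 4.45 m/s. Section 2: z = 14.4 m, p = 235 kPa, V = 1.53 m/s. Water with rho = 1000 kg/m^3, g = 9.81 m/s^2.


Total head at each section: H = z + p/(rho*g) + V^2/(2g).
H1 = 13.6 + 289*1000/(1000*9.81) + 4.45^2/(2*9.81)
   = 13.6 + 29.46 + 1.0093
   = 44.069 m.
H2 = 14.4 + 235*1000/(1000*9.81) + 1.53^2/(2*9.81)
   = 14.4 + 23.955 + 0.1193
   = 38.474 m.
h_L = H1 - H2 = 44.069 - 38.474 = 5.595 m.

5.595


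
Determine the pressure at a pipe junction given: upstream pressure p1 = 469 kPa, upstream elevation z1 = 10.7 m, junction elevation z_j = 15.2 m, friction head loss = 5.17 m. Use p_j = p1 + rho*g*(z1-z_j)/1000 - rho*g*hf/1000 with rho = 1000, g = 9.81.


Junction pressure: p_j = p1 + rho*g*(z1 - z_j)/1000 - rho*g*hf/1000.
Elevation term = 1000*9.81*(10.7 - 15.2)/1000 = -44.145 kPa.
Friction term = 1000*9.81*5.17/1000 = 50.718 kPa.
p_j = 469 + -44.145 - 50.718 = 374.14 kPa.

374.14


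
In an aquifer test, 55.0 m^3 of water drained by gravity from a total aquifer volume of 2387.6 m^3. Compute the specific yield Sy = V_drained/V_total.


Specific yield Sy = Volume drained / Total volume.
Sy = 55.0 / 2387.6
   = 0.023.

0.023


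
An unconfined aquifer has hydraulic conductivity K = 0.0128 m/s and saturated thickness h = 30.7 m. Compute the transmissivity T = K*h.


Transmissivity is defined as T = K * h.
T = 0.0128 * 30.7
  = 0.393 m^2/s.

0.393


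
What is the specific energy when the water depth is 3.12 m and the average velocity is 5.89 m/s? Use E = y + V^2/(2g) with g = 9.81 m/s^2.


Specific energy E = y + V^2/(2g).
Velocity head = V^2/(2g) = 5.89^2 / (2*9.81) = 34.6921 / 19.62 = 1.7682 m.
E = 3.12 + 1.7682 = 4.8882 m.

4.8882


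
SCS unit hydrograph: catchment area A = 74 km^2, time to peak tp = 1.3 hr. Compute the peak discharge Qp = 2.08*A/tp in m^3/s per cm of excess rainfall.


SCS formula: Qp = 2.08 * A / tp.
Qp = 2.08 * 74 / 1.3
   = 153.92 / 1.3
   = 118.4 m^3/s per cm.

118.4


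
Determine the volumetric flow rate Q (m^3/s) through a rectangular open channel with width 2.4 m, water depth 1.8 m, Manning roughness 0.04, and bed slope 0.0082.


For a rectangular channel, the cross-sectional area A = b * y = 2.4 * 1.8 = 4.32 m^2.
The wetted perimeter P = b + 2y = 2.4 + 2*1.8 = 6.0 m.
Hydraulic radius R = A/P = 4.32/6.0 = 0.72 m.
Velocity V = (1/n)*R^(2/3)*S^(1/2) = (1/0.04)*0.72^(2/3)*0.0082^(1/2) = 1.8186 m/s.
Discharge Q = A * V = 4.32 * 1.8186 = 7.856 m^3/s.

7.856


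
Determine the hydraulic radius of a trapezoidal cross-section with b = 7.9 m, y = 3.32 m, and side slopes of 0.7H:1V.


For a trapezoidal section with side slope z:
A = (b + z*y)*y = (7.9 + 0.7*3.32)*3.32 = 33.944 m^2.
P = b + 2*y*sqrt(1 + z^2) = 7.9 + 2*3.32*sqrt(1 + 0.7^2) = 16.005 m.
R = A/P = 33.944 / 16.005 = 2.1208 m.

2.1208


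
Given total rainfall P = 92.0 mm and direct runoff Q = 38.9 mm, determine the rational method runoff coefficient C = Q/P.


The runoff coefficient C = runoff depth / rainfall depth.
C = 38.9 / 92.0
  = 0.4228.

0.4228


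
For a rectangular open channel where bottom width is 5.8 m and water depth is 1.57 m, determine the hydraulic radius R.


For a rectangular section:
Flow area A = b * y = 5.8 * 1.57 = 9.11 m^2.
Wetted perimeter P = b + 2y = 5.8 + 2*1.57 = 8.94 m.
Hydraulic radius R = A/P = 9.11 / 8.94 = 1.0186 m.

1.0186


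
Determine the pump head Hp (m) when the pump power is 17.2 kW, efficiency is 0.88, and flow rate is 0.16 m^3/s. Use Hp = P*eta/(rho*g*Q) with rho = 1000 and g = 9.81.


Pump head formula: Hp = P * eta / (rho * g * Q).
Numerator: P * eta = 17.2 * 1000 * 0.88 = 15136.0 W.
Denominator: rho * g * Q = 1000 * 9.81 * 0.16 = 1569.6.
Hp = 15136.0 / 1569.6 = 9.64 m.

9.64


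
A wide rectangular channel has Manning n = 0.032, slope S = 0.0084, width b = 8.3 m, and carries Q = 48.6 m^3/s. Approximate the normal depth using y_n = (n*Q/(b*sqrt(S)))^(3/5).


We use the wide-channel approximation y_n = (n*Q/(b*sqrt(S)))^(3/5).
sqrt(S) = sqrt(0.0084) = 0.091652.
Numerator: n*Q = 0.032 * 48.6 = 1.5552.
Denominator: b*sqrt(S) = 8.3 * 0.091652 = 0.760712.
arg = 2.0444.
y_n = 2.0444^(3/5) = 1.5358 m.

1.5358


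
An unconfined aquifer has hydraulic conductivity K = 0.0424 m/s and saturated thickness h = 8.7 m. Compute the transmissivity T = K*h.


Transmissivity is defined as T = K * h.
T = 0.0424 * 8.7
  = 0.3689 m^2/s.

0.3689


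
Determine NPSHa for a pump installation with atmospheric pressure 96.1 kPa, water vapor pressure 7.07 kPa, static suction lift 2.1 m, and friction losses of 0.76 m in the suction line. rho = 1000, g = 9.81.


NPSHa = p_atm/(rho*g) - z_s - hf_s - p_vap/(rho*g).
p_atm/(rho*g) = 96.1*1000 / (1000*9.81) = 9.796 m.
p_vap/(rho*g) = 7.07*1000 / (1000*9.81) = 0.721 m.
NPSHa = 9.796 - 2.1 - 0.76 - 0.721
      = 6.22 m.

6.22


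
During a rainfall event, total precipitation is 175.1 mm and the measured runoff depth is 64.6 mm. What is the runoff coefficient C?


The runoff coefficient C = runoff depth / rainfall depth.
C = 64.6 / 175.1
  = 0.3689.

0.3689


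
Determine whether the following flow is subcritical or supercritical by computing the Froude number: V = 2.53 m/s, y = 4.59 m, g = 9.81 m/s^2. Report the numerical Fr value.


The Froude number is defined as Fr = V / sqrt(g*y).
g*y = 9.81 * 4.59 = 45.0279.
sqrt(g*y) = sqrt(45.0279) = 6.7103.
Fr = 2.53 / 6.7103 = 0.377.
Since Fr < 1, the flow is subcritical.

0.377


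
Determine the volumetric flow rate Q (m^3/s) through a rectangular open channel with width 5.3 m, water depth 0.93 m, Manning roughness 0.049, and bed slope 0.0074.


For a rectangular channel, the cross-sectional area A = b * y = 5.3 * 0.93 = 4.93 m^2.
The wetted perimeter P = b + 2y = 5.3 + 2*0.93 = 7.16 m.
Hydraulic radius R = A/P = 4.93/7.16 = 0.6884 m.
Velocity V = (1/n)*R^(2/3)*S^(1/2) = (1/0.049)*0.6884^(2/3)*0.0074^(1/2) = 1.3687 m/s.
Discharge Q = A * V = 4.93 * 1.3687 = 6.746 m^3/s.

6.746


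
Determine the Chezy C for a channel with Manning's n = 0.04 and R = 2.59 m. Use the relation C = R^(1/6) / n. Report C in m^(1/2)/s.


The Chezy coefficient relates to Manning's n through C = R^(1/6) / n.
R^(1/6) = 2.59^(1/6) = 1.17188.
C = 1.17188 / 0.04 = 29.3 m^(1/2)/s.

29.3


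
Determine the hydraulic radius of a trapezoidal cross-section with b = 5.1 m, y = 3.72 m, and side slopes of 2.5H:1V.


For a trapezoidal section with side slope z:
A = (b + z*y)*y = (5.1 + 2.5*3.72)*3.72 = 53.568 m^2.
P = b + 2*y*sqrt(1 + z^2) = 5.1 + 2*3.72*sqrt(1 + 2.5^2) = 25.133 m.
R = A/P = 53.568 / 25.133 = 2.1314 m.

2.1314


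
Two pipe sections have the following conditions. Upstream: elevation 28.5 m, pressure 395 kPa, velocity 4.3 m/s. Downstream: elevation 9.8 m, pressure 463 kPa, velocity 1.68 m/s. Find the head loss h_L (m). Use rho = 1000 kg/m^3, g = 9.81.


Total head at each section: H = z + p/(rho*g) + V^2/(2g).
H1 = 28.5 + 395*1000/(1000*9.81) + 4.3^2/(2*9.81)
   = 28.5 + 40.265 + 0.9424
   = 69.707 m.
H2 = 9.8 + 463*1000/(1000*9.81) + 1.68^2/(2*9.81)
   = 9.8 + 47.197 + 0.1439
   = 57.141 m.
h_L = H1 - H2 = 69.707 - 57.141 = 12.567 m.

12.567


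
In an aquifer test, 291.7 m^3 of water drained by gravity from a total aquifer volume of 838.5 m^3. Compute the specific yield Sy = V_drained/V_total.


Specific yield Sy = Volume drained / Total volume.
Sy = 291.7 / 838.5
   = 0.3479.

0.3479


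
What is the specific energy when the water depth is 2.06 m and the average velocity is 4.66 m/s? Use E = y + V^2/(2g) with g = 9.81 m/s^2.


Specific energy E = y + V^2/(2g).
Velocity head = V^2/(2g) = 4.66^2 / (2*9.81) = 21.7156 / 19.62 = 1.1068 m.
E = 2.06 + 1.1068 = 3.1668 m.

3.1668


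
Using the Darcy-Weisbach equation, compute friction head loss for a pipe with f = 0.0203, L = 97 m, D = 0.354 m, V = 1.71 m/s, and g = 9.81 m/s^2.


Darcy-Weisbach equation: h_f = f * (L/D) * V^2/(2g).
f * L/D = 0.0203 * 97/0.354 = 5.5624.
V^2/(2g) = 1.71^2 / (2*9.81) = 2.9241 / 19.62 = 0.149 m.
h_f = 5.5624 * 0.149 = 0.829 m.

0.829


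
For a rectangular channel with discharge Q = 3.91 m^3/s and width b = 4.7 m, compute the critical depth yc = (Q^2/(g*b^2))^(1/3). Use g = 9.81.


Using yc = (Q^2 / (g * b^2))^(1/3):
Q^2 = 3.91^2 = 15.29.
g * b^2 = 9.81 * 4.7^2 = 9.81 * 22.09 = 216.7.
Q^2 / (g*b^2) = 15.29 / 216.7 = 0.0706.
yc = 0.0706^(1/3) = 0.4132 m.

0.4132


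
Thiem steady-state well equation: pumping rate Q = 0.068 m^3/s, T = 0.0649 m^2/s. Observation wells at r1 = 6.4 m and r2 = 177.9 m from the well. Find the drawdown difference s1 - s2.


Thiem equation: s1 - s2 = Q/(2*pi*T) * ln(r2/r1).
ln(r2/r1) = ln(177.9/6.4) = 3.3249.
Q/(2*pi*T) = 0.068 / (2*pi*0.0649) = 0.068 / 0.4078 = 0.1668.
s1 - s2 = 0.1668 * 3.3249 = 0.5545 m.

0.5545


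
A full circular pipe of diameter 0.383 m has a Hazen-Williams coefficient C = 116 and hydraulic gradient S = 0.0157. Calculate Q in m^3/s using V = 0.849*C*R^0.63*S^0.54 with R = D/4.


For a full circular pipe, R = D/4 = 0.383/4 = 0.0958 m.
V = 0.849 * 116 * 0.0958^0.63 * 0.0157^0.54
  = 0.849 * 116 * 0.228096 * 0.106117
  = 2.3838 m/s.
Pipe area A = pi*D^2/4 = pi*0.383^2/4 = 0.1152 m^2.
Q = A * V = 0.1152 * 2.3838 = 0.2746 m^3/s.

0.2746


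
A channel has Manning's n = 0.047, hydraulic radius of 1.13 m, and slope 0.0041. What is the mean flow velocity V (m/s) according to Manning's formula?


Manning's equation gives V = (1/n) * R^(2/3) * S^(1/2).
First, compute R^(2/3) = 1.13^(2/3) = 1.0849.
Next, S^(1/2) = 0.0041^(1/2) = 0.064031.
Then 1/n = 1/0.047 = 21.28.
V = 21.28 * 1.0849 * 0.064031 = 1.478 m/s.

1.478


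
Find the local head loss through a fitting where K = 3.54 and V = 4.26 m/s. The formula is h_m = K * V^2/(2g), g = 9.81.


Minor loss formula: h_m = K * V^2/(2g).
V^2 = 4.26^2 = 18.1476.
V^2/(2g) = 18.1476 / 19.62 = 0.925 m.
h_m = 3.54 * 0.925 = 3.2743 m.

3.2743


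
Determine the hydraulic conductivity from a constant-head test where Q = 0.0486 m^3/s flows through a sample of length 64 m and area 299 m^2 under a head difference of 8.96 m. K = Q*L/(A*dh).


From K = Q*L / (A*dh):
Numerator: Q*L = 0.0486 * 64 = 3.1104.
Denominator: A*dh = 299 * 8.96 = 2679.04.
K = 3.1104 / 2679.04 = 0.001161 m/s.

0.001161


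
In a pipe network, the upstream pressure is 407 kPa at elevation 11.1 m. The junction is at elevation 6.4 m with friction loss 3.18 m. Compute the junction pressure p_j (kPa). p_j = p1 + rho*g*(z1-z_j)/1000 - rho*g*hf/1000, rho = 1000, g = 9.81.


Junction pressure: p_j = p1 + rho*g*(z1 - z_j)/1000 - rho*g*hf/1000.
Elevation term = 1000*9.81*(11.1 - 6.4)/1000 = 46.107 kPa.
Friction term = 1000*9.81*3.18/1000 = 31.196 kPa.
p_j = 407 + 46.107 - 31.196 = 421.91 kPa.

421.91


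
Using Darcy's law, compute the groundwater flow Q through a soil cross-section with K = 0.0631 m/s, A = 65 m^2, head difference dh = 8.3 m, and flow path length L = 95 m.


Darcy's law: Q = K * A * i, where i = dh/L.
Hydraulic gradient i = 8.3 / 95 = 0.087368.
Q = 0.0631 * 65 * 0.087368
  = 0.3583 m^3/s.

0.3583


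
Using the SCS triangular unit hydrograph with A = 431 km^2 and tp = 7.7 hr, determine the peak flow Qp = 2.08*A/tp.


SCS formula: Qp = 2.08 * A / tp.
Qp = 2.08 * 431 / 7.7
   = 896.48 / 7.7
   = 116.43 m^3/s per cm.

116.43


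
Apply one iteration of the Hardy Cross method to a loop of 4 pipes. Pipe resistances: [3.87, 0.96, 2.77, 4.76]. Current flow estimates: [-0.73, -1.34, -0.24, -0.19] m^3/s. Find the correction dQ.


Numerator terms (r*Q*|Q|): 3.87*-0.73*|-0.73| = -2.0623; 0.96*-1.34*|-1.34| = -1.7238; 2.77*-0.24*|-0.24| = -0.1596; 4.76*-0.19*|-0.19| = -0.1718.
Sum of numerator = -4.1175.
Denominator terms (r*|Q|): 3.87*|-0.73| = 2.8251; 0.96*|-1.34| = 1.2864; 2.77*|-0.24| = 0.6648; 4.76*|-0.19| = 0.9044.
2 * sum of denominator = 2 * 5.6807 = 11.3614.
dQ = --4.1175 / 11.3614 = 0.3624 m^3/s.

0.3624
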